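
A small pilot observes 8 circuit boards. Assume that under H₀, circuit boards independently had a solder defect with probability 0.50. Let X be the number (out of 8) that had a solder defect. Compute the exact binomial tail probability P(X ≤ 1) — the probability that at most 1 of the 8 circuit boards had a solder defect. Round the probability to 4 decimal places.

P = 0.0352

X ~ Binomial(n=8, p=0.50).
P(X ≤ 1) = C(8,0)·0.50^0·0.50^8 + C(8,1)·0.50^1·0.50^7.
= 0.003906 + 0.031250 = 0.0352.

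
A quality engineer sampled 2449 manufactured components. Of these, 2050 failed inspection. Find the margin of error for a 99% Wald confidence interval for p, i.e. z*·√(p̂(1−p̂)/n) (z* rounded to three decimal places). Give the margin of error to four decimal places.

ME = 0.0192

With x = 2050 successes in n = 2449, p̂ = 0.83708.
SE(p̂) = √(0.83708·0.16292/2449) = 0.007462.
z* = 2.576 at the 99% level.
ME = 2.576·0.007462 = 0.0192.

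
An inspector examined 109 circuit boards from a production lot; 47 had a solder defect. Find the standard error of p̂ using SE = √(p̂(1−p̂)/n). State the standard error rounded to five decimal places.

SE = 0.04744

With x = 47 successes in n = 109, p̂ = 0.43119.
p̂(1−p̂) = 0.43119·0.56881 = 0.245265.
Dividing by n and taking the root: √0.002250138 = 0.04744.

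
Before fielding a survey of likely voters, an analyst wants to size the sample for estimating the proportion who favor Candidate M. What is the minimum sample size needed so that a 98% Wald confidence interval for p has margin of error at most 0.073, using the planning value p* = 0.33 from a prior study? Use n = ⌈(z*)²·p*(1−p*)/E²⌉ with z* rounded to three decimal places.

n = 225

For 98% confidence, z* = 2.326.
p*(1−p*) = 0.2211.
(z*)²·p*(1−p*)/E² = 5.410276·0.2211/0.005329 = 224.472.
⌈224.472⌉ = 225.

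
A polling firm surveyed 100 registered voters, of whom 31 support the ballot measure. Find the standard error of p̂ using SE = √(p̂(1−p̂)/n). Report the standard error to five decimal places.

p̂ = 31/100 = 0.31000.
p̂(1−p̂) = 0.31000·0.69000 = 0.213900.
Dividing by n and taking the root: √0.002139000 = 0.04625.

SE = 0.04625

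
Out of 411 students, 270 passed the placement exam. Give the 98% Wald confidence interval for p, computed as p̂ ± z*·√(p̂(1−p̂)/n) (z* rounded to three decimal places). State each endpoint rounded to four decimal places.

(0.6025, 0.7114)

p̂ = 270/411 = 0.65693.
SE(p̂) = √(0.65693·0.34307/411) = 0.023417.
For 98% confidence, z* = 2.326.
Margin = 2.326·0.023417 = 0.05447.
So the interval runs from 0.6025 to 0.7114.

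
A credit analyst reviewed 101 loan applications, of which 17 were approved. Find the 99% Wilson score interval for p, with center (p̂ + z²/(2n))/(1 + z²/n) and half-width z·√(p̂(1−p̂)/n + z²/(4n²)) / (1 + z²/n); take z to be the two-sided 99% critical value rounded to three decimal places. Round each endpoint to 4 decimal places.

(0.0936, 0.2839)

Here p̂ = 17/101 = 0.16832 and z = 2.576 (z² = 6.635776).
1 + z²/n = 1.065701.
Center = (0.16832 + 0.032850)/1.065701 = 0.18877.
Radicand: p̂(1−p̂)/n + z²/(4n²) = 0.001386003 + 0.000162626 = 0.001548629.
Half-width = 2.576·√0.001548629/1.065701 = 0.09512.
So the interval runs from 0.0936 to 0.2839.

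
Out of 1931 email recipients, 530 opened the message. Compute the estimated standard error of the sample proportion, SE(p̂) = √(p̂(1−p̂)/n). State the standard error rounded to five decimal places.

SE = 0.01016

Sample proportion p̂ = 530/1931 = 0.27447.
p̂(1−p̂) = 0.27447·0.72553 = 0.199136.
SE = √(0.199136/1931) = 0.01016.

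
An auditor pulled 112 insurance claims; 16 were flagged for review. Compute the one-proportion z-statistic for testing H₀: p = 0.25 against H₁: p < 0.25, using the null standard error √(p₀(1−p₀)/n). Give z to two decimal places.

The sample proportion is 16/112 = 0.14286.
SE₀ = √(0.25·0.75/112) = 0.040916.
Test statistic: z = -0.10714/0.040916 = -2.62.

z = -2.62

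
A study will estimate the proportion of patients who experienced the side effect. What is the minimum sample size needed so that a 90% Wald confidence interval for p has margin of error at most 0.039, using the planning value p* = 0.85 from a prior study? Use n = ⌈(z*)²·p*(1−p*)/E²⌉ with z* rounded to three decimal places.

n = 227

For 90% confidence, z* = 1.645.
p*(1−p*) = 0.85·0.15 = 0.1275.
Required n before rounding: 2.706025 × 0.1275 / 0.039² = 226.836.
⌈226.836⌉ = 227.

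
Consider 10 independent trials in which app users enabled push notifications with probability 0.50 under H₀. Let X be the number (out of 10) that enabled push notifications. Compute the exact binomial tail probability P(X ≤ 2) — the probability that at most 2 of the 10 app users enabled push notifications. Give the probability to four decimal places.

X is binomial with n = 10 and p = 0.50.
P(X ≤ 2) = C(10,0)·0.50^0·0.50^10 + C(10,1)·0.50^1·0.50^9 + C(10,2)·0.50^2·0.50^8.
= 0.000977 + 0.009766 + 0.043945 = 0.0547.

P = 0.0547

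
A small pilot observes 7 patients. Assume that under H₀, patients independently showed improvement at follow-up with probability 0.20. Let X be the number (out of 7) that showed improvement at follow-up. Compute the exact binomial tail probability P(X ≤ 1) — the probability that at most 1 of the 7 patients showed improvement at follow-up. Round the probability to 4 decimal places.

X ~ Binomial(n=7, p=0.20).
P(X ≤ 1) = C(7,0)·0.20^0·0.80^7 + C(7,1)·0.20^1·0.80^6.
= 0.209715 + 0.367002 = 0.5767.

P = 0.5767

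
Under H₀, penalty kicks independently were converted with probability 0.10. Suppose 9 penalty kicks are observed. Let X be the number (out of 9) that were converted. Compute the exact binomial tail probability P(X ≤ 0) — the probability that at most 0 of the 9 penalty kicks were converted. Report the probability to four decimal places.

X is binomial with n = 9 and p = 0.10.
P(X ≤ 0) = C(9,0)·0.10^0·0.90^9.
= 0.387420 = 0.3874.

P = 0.3874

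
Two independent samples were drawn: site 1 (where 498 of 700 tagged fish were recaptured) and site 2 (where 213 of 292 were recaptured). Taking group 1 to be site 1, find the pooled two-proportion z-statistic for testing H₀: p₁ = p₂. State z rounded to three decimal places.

p̂₁ = 498/700 = 0.71143, p̂₂ = 213/292 = 0.72945.
Pooling: p̂ = 711/992 = 0.71673.
Pooled SE = √[0.2030264·0.00485323] ≈ 0.031390.
z = -0.01802/0.031390 = -0.574.

z = -0.574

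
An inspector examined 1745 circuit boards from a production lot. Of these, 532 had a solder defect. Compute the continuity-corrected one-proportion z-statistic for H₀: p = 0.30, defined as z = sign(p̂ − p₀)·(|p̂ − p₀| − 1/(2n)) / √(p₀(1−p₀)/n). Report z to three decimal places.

z = 0.418

p̂ = 532/1745 = 0.30487. p̂ − p₀ = 0.004871.
1/(2n) = 0.000287.
Corrected numerator: |0.004871| − 0.000287 = 0.004584.
Null standard error: √(0.30·0.70/1745) = √0.000120344 = 0.010970.
z = (+)0.004584/0.010970 = 0.418.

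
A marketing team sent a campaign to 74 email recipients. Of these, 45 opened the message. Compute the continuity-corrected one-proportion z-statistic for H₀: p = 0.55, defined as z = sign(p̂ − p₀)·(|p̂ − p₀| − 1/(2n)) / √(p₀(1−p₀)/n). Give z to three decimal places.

With x = 45 successes in n = 74, p̂ = 0.60811. p̂ − p₀ = 0.058108.
1/(2n) = 0.006757.
Corrected numerator: |0.058108| − 0.006757 = 0.051351.
SE₀ = √(0.55·0.45/74) = 0.057832.
z = +0.051351/0.057832 = 0.888.

z = 0.888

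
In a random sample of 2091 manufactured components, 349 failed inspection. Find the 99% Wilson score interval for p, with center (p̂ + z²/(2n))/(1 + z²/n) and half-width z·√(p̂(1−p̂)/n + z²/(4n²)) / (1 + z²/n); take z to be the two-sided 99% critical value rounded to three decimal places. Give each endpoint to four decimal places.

p̂ = 349/2091 = 0.16691; z = 2.576, so z² = 6.635776.
Denominator 1 + z²/n = 1 + 6.635776/2091 = 1.003173.
Adjusted center: (0.16691 + z²/(2n))/1.003173 = 0.16796.
Radicand: p̂(1−p̂)/n + z²/(4n²) = 0.000066498 + 0.000000379 = 0.000066877.
Half-width = 2.576·√0.000066877/1.003173 = 0.02100.
Interval: 0.16796 ± 0.02100 → (0.1470, 0.1890).

(0.1470, 0.1890)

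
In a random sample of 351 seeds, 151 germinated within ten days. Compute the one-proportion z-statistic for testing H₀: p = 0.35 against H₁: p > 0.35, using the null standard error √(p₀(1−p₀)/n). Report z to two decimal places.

With x = 151 successes in n = 351, p̂ = 0.43020.
Under H₀, SE = √(p₀(1−p₀)/n) = √(0.35·0.65/351) = √0.000648148 = 0.025459.
z = (0.43020 − 0.35)/0.025459 = 0.08020/0.025459 = 3.15.

z = 3.15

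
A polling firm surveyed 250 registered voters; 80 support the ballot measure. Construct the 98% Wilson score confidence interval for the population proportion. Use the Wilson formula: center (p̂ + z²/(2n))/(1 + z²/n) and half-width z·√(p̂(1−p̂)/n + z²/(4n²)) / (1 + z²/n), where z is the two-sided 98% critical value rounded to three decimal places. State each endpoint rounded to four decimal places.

(0.2558, 0.3918)

p̂ = 80/250 = 0.32000; z = 2.326, so z² = 5.410276.
Denominator 1 + z²/n = 1 + 5.410276/250 = 1.021641.
Adjusted center: (0.32000 + z²/(2n))/1.021641 = 0.32381.
Radicand: p̂(1−p̂)/n + z²/(4n²) = 0.000870400 + 0.000021641 = 0.000892041.
Half-width = z·√(radicand)/denom = 2.326·0.029867/1.021641 = 0.06800.
CI: 0.32381 ± 0.06800 = (0.2558, 0.3918).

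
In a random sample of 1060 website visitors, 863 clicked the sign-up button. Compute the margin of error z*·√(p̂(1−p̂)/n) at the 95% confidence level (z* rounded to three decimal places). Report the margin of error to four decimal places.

The sample proportion is 863/1060 = 0.81415.
SE(p̂) = √(0.81415·0.18585/1060) = 0.011948.
For 95% confidence, z* = 1.960.
So ME = 0.0234.

ME = 0.0234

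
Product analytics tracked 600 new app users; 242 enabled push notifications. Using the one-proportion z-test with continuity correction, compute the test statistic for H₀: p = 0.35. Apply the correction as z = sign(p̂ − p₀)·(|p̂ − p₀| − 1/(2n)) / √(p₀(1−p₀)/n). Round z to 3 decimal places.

z = 2.696

Sample proportion p̂ = 242/600 = 0.40333. p̂ − p₀ = 0.053333.
1/(2n) = 0.000833.
Corrected numerator: |0.053333| − 0.000833 = 0.052500.
Null standard error: √(0.35·0.65/600) = √0.000379167 = 0.019472.
z = +0.052500/0.019472 = 2.696.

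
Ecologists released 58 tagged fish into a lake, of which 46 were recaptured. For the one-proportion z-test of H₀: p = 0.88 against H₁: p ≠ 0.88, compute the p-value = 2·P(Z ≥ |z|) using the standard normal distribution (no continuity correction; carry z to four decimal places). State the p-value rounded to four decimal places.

p-value = 0.0417

Sample proportion p̂ = 46/58 = 0.79310.
SE₀ = √(0.88·0.12/58) = 0.042670.
z = (p̂ − p₀)/SE = (46/58 − 0.88)/0.042670 ≈ -2.0365.
p-value = 2·P(Z ≥ |z|) with z = -2.0365 → 0.0417.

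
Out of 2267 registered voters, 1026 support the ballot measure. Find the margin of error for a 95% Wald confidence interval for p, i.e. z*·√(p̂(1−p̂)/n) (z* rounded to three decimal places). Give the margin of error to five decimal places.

The sample proportion is 1026/2267 = 0.45258.
Standard error of p̂: √(0.247751/2267) = √0.000109286 = 0.010454.
z* = 1.960 at the 95% level.
Margin of error = z*·SE = 1.960 × 0.010454 = 0.02049.

ME = 0.02049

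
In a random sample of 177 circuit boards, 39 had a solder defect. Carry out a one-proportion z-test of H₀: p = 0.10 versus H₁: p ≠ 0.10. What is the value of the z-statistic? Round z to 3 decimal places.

z = 5.337

With x = 39 successes in n = 177, p̂ = 0.22034.
Null standard error: √(0.10·0.90/177) = √0.000508475 = 0.022549.
z = (p̂ − p₀)/SE = (0.22034 − 0.10)/0.022549 = 5.337.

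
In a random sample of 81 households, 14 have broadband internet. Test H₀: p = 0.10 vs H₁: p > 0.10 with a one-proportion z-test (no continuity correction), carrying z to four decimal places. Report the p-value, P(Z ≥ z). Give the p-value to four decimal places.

p-value = 0.0144

With x = 14 successes in n = 81, p̂ = 0.17284.
SE₀ = √(0.10·0.90/81) = 0.033333.
Test statistic (full precision, shown to 4 dp): z = (14/81 − 0.10)/SE₀ ≈ 2.1852.
p-value = P(Z ≥ z) with z = 2.1852 → 0.0144.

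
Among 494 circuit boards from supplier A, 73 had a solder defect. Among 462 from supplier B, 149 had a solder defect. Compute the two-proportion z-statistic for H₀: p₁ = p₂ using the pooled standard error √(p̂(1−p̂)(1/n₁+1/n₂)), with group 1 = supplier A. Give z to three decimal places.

Sample proportions: p̂₁ = 73/494 = 0.14777 and p̂₂ = 149/462 = 0.32251.
Pooling: p̂ = 222/956 = 0.23222.
SE = √[p̂(1−p̂)(1/n₁+1/n₂)] = √[0.23222·0.76778·(1/494+1/462)] ≈ 0.027328.
z = (p̂₁ − p̂₂)/SE = (0.14777 − 0.32251)/0.027328 = -0.17474/0.027328 = -6.394.

z = -6.394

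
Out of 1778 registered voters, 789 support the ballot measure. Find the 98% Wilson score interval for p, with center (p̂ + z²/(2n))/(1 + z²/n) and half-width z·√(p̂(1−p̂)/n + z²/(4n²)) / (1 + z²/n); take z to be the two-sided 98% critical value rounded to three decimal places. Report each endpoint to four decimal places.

Here p̂ = 789/1778 = 0.44376 and z = 2.326 (z² = 5.410276).
1 + z²/n = 1.003043.
Adjusted center: (0.44376 + z²/(2n))/1.003043 = 0.44393.
Radicand: p̂(1−p̂)/n + z²/(4n²) = 0.000138828 + 0.000000428 = 0.000139256.
Half-width = z·√(radicand)/denom = 2.326·0.011801/1.003043 = 0.02737.
So the interval runs from 0.4166 to 0.4713.

(0.4166, 0.4713)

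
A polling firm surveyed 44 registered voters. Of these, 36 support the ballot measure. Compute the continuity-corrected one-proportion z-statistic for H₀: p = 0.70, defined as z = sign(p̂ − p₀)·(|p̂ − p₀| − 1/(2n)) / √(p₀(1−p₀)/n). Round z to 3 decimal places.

With x = 36 successes in n = 44, p̂ = 0.81818. p̂ − p₀ = 0.118182.
1/(2n) = 0.011364.
Corrected numerator: |0.118182| − 0.011364 = 0.106818.
Null standard error: √(0.70·0.30/44) = √0.004772727 = 0.069085.
z = +0.106818/0.069085 = 1.546.

z = 1.546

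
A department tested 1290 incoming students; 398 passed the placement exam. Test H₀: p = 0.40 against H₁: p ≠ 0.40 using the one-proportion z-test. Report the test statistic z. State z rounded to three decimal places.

p̂ = 398/1290 = 0.30853.
Null standard error: √(0.40·0.60/1290) = √0.000186047 = 0.013640.
Test statistic: z = -0.09147/0.013640 = -6.706.

z = -6.706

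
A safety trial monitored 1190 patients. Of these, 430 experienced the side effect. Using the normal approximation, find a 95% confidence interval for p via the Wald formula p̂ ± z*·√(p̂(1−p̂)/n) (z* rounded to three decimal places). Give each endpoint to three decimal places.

(0.334, 0.389)

With x = 430 successes in n = 1190, p̂ = 0.36134.
Standard error of p̂: √(0.230775/1190) = √0.000193928 = 0.013926.
The 95% critical value is z* = 1.960.
Margin = 1.960·0.013926 = 0.02729.
CI: 0.36134 ± 0.02729 = (0.334, 0.389).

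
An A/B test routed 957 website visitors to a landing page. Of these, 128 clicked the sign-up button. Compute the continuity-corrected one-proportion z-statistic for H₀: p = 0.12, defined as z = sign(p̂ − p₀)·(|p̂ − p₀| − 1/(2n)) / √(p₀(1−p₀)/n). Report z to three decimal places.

Sample proportion p̂ = 128/957 = 0.13375. p̂ − p₀ = 0.013751.
1/(2n) = 0.000522.
Corrected numerator: |0.013751| − 0.000522 = 0.013229.
Null standard error: √(0.12·0.88/957) = √0.000110345 = 0.010505.
z = +0.013229/0.010505 = 1.259.

z = 1.259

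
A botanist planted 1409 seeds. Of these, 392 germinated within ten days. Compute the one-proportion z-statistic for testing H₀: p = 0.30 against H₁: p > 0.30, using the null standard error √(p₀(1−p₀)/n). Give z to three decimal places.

z = -1.785

Sample proportion p̂ = 392/1409 = 0.27821.
SE₀ = √(0.30·0.70/1409) = 0.012208.
z = (0.27821 − 0.30)/0.012208 = -0.02179/0.012208 = -1.785.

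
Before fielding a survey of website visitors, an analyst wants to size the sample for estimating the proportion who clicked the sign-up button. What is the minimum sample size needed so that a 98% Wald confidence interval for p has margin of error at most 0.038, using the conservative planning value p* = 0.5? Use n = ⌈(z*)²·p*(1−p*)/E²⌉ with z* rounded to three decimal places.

For 98% confidence, z* = 2.326.
p*(1−p*) = 0.50·0.50 = 0.2500.
(z*)²·p*(1−p*)/E² = 5.410276·0.2500/0.001444 = 936.682.
⌈936.682⌉ = 937.

n = 937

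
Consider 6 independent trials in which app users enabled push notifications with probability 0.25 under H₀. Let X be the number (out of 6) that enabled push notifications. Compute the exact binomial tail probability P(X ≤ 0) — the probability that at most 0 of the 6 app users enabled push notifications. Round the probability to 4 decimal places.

P = 0.1780

X ~ Binomial(n=6, p=0.25).
P(X ≤ 0) = C(6,0)·0.25^0·0.75^6.
= 0.177979 = 0.1780.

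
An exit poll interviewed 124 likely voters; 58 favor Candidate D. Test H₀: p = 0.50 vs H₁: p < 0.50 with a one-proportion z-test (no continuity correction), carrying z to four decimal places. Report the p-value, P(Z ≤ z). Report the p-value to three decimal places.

With x = 58 successes in n = 124, p̂ = 0.46774.
Under H₀, SE = √(p₀(1−p₀)/n) = √(0.50·0.50/124) = √0.002016129 = 0.044901.
z = (p̂ − p₀)/SE = (58/124 − 0.50)/0.044901 ≈ -0.7184.
p-value = P(Z ≤ z) with z = -0.7184 → 0.236.

p-value = 0.236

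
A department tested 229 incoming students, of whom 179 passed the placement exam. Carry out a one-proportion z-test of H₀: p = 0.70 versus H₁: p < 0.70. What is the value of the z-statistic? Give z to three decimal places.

The sample proportion is 179/229 = 0.78166.
Under H₀, SE = √(p₀(1−p₀)/n) = √(0.70·0.30/229) = √0.000917031 = 0.030283.
z = (0.78166 − 0.70)/0.030283 = 0.08166/0.030283 = 2.697.

z = 2.697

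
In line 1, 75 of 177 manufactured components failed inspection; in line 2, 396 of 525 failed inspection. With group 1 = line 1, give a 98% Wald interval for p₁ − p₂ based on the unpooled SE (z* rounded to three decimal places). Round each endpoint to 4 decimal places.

(-0.4274, -0.2337)

p̂₁ = 75/177 = 0.42373, p̂₂ = 396/525 = 0.75429; p̂₁ − p̂₂ = -0.33056.
SE = √(0.001379563 + 0.000353026) = √0.001732589 = 0.041624.
For 98% confidence, z* = 2.326. Margin = 2.326·0.041624 = 0.09682.
CI: -0.33056 ± 0.09682 = (-0.4274, -0.2337).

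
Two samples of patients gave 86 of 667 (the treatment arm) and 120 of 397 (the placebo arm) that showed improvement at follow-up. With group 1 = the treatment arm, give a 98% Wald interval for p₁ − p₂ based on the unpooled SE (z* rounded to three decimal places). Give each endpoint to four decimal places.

p̂₁ = 86/667 = 0.12894, p̂₂ = 120/397 = 0.30227; p̂₁ − p̂₂ = -0.17333.
SE = √(0.000168383 + 0.000531238) = √0.000699621 = 0.026450.
z* = 2.326 at the 98% level. Margin = 2.326·0.026450 = 0.06152.
So the interval runs from -0.2349 to -0.1118.

(-0.2349, -0.1118)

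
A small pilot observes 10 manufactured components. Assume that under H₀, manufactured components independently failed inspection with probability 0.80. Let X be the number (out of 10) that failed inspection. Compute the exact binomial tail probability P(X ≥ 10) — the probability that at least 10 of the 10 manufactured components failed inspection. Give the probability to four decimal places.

X is binomial with n = 10 and p = 0.80.
P(X ≥ 10) = C(10,10)·0.80^10·0.20^0.
= 0.107374 = 0.1074.

P = 0.1074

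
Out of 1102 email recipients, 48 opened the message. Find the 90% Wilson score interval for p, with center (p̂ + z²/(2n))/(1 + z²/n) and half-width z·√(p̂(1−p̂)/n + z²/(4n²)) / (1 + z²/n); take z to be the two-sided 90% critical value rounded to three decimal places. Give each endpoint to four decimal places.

p̂ = 48/1102 = 0.04356; z = 1.645, so z² = 2.706025.
1 + z²/n = 1.002456.
Center = (0.04356 + 0.001228)/1.002456 = 0.04468.
Radicand: p̂(1−p̂)/n + z²/(4n²) = 0.000037804 + 0.000000557 = 0.000038361.
Half-width = z·√(radicand)/denom = 1.645·0.006194/1.002456 = 0.01016.
CI: 0.04468 ± 0.01016 = (0.0345, 0.0548).

(0.0345, 0.0548)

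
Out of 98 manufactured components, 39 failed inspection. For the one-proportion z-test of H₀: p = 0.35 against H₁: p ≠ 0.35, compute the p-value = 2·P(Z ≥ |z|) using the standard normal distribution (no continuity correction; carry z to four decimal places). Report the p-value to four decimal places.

p̂ = 39/98 = 0.39796.
Null standard error: √(0.35·0.65/98) = √0.002321429 = 0.048181.
Test statistic (full precision, shown to 4 dp): z = (39/98 − 0.35)/SE₀ ≈ 0.9954.
From the standard normal, 2·P(Z ≥ |z|) = 0.3195.

p-value = 0.3195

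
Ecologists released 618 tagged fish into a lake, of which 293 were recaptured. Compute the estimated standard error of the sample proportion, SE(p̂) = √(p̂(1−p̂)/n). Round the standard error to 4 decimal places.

SE = 0.0201

The sample proportion is 293/618 = 0.47411.
p̂(1−p̂) = 0.249330.
Dividing by n and taking the root: √0.000403447 = 0.0201.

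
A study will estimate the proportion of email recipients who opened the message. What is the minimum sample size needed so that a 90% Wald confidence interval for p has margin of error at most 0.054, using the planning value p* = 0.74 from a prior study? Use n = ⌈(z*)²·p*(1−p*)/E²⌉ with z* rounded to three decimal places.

The 90% critical value is z* = 1.645.
p*(1−p*) = 0.74·0.26 = 0.1924.
(z*)²·p*(1−p*)/E² = 2.706025·0.1924/0.002916 = 178.546.
Rounding up, n = 179.

n = 179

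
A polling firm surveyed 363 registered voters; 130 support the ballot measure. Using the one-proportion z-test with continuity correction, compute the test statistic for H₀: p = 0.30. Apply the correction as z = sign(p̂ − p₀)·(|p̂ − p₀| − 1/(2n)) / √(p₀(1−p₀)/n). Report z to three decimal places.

With x = 130 successes in n = 363, p̂ = 0.35813. p̂ − p₀ = 0.058127.
Continuity correction 1/(2n) = 1/726 = 0.001377.
Corrected numerator: |0.058127| − 0.001377 = 0.056750.
Null standard error: √(0.30·0.70/363) = √0.000578512 = 0.024052.
z = +0.056750/0.024052 = 2.359.

z = 2.359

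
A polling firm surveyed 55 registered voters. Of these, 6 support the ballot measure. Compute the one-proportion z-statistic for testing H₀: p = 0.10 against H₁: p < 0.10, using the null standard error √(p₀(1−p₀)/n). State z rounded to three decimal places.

p̂ = 6/55 = 0.10909.
Under H₀, SE = √(p₀(1−p₀)/n) = √(0.10·0.90/55) = √0.001636364 = 0.040452.
Test statistic: z = 0.00909/0.040452 = 0.225.

z = 0.225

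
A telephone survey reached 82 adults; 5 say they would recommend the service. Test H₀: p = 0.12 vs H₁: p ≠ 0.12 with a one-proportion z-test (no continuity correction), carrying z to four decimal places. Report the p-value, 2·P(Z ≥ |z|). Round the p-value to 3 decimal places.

p-value = 0.100

The sample proportion is 5/82 = 0.06098.
SE₀ = √(0.12·0.88/82) = 0.035886.
z = (p̂ − p₀)/SE = (5/82 − 0.12)/0.035886 ≈ -1.6448.
p-value = 2·P(Z ≥ |z|) with z = -1.6448 → 0.100.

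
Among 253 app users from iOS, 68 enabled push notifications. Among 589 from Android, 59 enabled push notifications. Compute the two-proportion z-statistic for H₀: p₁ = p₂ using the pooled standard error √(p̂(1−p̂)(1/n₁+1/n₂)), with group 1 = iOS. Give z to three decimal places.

z = 6.267

p̂₁ = 68/253 = 0.26877, p̂₂ = 59/589 = 0.10017.
Pooling: p̂ = 127/842 = 0.15083.
SE = √[p̂(1−p̂)(1/n₁+1/n₂)] = √[0.15083·0.84917·(1/253+1/589)] ≈ 0.026902.
z = (p̂₁ − p̂₂)/SE = (0.26877 − 0.10017)/0.026902 = 0.16860/0.026902 = 6.267.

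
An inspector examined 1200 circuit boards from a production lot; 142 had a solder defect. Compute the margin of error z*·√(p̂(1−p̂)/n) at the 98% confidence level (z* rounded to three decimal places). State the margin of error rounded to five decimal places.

With x = 142 successes in n = 1200, p̂ = 0.11833.
SE = √(p̂(1−p̂)/n) = √(0.104331/1200) = 0.009324.
For 98% confidence, z* = 2.326.
So ME = 0.02169.

ME = 0.02169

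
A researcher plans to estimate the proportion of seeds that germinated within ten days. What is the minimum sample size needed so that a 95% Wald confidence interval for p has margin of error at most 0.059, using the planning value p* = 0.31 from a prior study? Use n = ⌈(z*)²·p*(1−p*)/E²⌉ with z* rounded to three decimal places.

n = 237

The 95% critical value is z* = 1.960.
p*(1−p*) = 0.31·0.69 = 0.2139.
(z*)²·p*(1−p*)/E² = 3.841600·0.2139/0.003481 = 236.058.
Rounding up, n = 237.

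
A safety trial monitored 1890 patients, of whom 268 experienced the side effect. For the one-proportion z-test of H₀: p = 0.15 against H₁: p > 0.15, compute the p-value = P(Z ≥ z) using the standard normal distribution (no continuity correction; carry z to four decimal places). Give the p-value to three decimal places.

With x = 268 successes in n = 1890, p̂ = 0.14180.
SE₀ = √(0.15·0.85/1890) = 0.008213.
z = (p̂ − p₀)/SE = (268/1890 − 0.15)/0.008213 ≈ -0.9985.
From the standard normal, P(Z ≥ z) = 0.841.

p-value = 0.841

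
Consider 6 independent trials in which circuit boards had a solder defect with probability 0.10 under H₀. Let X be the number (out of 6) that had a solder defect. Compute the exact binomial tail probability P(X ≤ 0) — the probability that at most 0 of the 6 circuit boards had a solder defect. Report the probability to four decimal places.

X is binomial with n = 6 and p = 0.10.
P(X ≤ 0) = C(6,0)·0.10^0·0.90^6.
= 0.531441 = 0.5314.

P = 0.5314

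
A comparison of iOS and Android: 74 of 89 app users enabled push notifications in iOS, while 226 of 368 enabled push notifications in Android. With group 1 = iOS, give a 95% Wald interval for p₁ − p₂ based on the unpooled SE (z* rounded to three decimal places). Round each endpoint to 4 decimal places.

p̂₁ = 0.83146, p̂₂ = 0.61413, so the observed difference is 0.21733.
Unpooled SE = √(p̂₁(1−p̂₁)/n₁ + p̂₂(1−p̂₂)/n₂) = √(0.001574537 + 0.000643952) = 0.047101.
z* = 1.960 at the 95% level. Margin = 1.960·0.047101 = 0.09232.
CI: 0.21733 ± 0.09232 = (0.1250, 0.3096).

(0.1250, 0.3096)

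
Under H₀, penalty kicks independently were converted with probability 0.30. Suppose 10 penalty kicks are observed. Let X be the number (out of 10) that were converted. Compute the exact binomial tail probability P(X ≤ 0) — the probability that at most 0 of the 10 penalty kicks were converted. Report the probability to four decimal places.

X ~ Binomial(n=10, p=0.30).
P(X ≤ 0) = C(10,0)·0.30^0·0.70^10.
= 0.028248 = 0.0282.

P = 0.0282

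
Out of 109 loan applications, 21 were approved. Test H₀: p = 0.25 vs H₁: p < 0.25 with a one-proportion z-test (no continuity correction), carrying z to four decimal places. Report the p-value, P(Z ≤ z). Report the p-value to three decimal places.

p-value = 0.083

The sample proportion is 21/109 = 0.19266.
Under H₀, SE = √(p₀(1−p₀)/n) = √(0.25·0.75/109) = √0.001720183 = 0.041475.
Test statistic (full precision, shown to 4 dp): z = (21/109 − 0.25)/SE₀ ≈ -1.3825.
From the standard normal, P(Z ≤ z) = 0.083.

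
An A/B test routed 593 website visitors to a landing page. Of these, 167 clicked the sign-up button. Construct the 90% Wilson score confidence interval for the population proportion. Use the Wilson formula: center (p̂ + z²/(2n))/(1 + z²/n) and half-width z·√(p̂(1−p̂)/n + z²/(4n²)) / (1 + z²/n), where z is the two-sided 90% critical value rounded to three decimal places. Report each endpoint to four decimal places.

(0.2523, 0.3129)

Here p̂ = 167/593 = 0.28162 and z = 1.645 (z² = 2.706025).
1 + z²/n = 1.004563.
Adjusted center: (0.28162 + z²/(2n))/1.004563 = 0.28261.
Radicand: p̂(1−p̂)/n + z²/(4n²) = 0.000341163 + 0.000001924 = 0.000343087.
Half-width = 1.645·√0.000343087/1.004563 = 0.03033.
CI: 0.28261 ± 0.03033 = (0.2523, 0.3129).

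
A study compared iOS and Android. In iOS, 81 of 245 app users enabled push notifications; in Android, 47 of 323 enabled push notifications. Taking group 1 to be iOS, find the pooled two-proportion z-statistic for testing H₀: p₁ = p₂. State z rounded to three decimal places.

Sample proportions: p̂₁ = 81/245 = 0.33061 and p̂₂ = 47/323 = 0.14551.
Pooling: p̂ = 128/568 = 0.22535.
SE = √[p̂(1−p̂)(1/n₁+1/n₂)] = √[0.22535·0.77465·(1/245+1/323)] ≈ 0.035398.
z = 0.18510/0.035398 = 5.229.

z = 5.229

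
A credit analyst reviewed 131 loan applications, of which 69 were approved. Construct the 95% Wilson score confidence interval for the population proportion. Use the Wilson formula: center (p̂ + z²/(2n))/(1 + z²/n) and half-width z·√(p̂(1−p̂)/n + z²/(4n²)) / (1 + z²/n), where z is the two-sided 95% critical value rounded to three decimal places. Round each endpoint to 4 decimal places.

p̂ = 69/131 = 0.52672; z = 1.960, so z² = 3.841600.
1 + z²/n = 1.029325.
Center = (0.52672 + 0.014663)/1.029325 = 0.52596.
Radicand: p̂(1−p̂)/n + z²/(4n²) = 0.001902948 + 0.000055964 = 0.001958912.
Half-width = z·√(radicand)/denom = 1.960·0.044260/1.029325 = 0.08428.
CI: 0.52596 ± 0.08428 = (0.4417, 0.6102).

(0.4417, 0.6102)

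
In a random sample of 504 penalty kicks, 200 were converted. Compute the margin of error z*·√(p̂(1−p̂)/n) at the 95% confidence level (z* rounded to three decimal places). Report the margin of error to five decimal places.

ME = 0.04271

p̂ = 200/504 = 0.39683.
Standard error of p̂: √(0.239355/504) = √0.000474911 = 0.021792.
z* = 1.960 at the 95% level.
Margin of error = z*·SE = 1.960 × 0.021792 = 0.04271.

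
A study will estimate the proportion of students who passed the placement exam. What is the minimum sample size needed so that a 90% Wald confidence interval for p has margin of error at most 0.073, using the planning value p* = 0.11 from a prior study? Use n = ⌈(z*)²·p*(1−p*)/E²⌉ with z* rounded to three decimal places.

n = 50

For 90% confidence, z* = 1.645.
p*(1−p*) = 0.0979.
Required n before rounding: 2.706025 × 0.0979 / 0.073² = 49.713.
⌈49.713⌉ = 50.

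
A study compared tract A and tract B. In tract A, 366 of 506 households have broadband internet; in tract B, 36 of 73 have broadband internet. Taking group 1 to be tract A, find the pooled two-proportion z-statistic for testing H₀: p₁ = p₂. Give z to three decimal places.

z = 3.990

p̂₁ = 366/506 = 0.72332, p̂₂ = 36/73 = 0.49315.
Pooled p̂ = (366+36)/(506+73) = 402/579 = 0.69430.
Pooled SE = √[0.2122473·0.01567491] ≈ 0.057680.
z = 0.23017/0.057680 = 3.990.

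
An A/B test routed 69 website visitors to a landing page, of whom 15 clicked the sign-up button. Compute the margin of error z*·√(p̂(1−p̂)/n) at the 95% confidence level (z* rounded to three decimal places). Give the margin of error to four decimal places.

p̂ = 15/69 = 0.21739.
SE(p̂) = √(0.21739·0.78261/69) = 0.049656.
The 95% critical value is z* = 1.960.
Margin of error = z*·SE = 1.960 × 0.049656 = 0.0973.

ME = 0.0973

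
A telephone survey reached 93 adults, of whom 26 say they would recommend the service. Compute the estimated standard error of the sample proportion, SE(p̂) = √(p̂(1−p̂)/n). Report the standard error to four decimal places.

SE = 0.0465

p̂ = 26/93 = 0.27957.
p̂(1−p̂) = 0.27957·0.72043 = 0.201411.
SE = √(0.201411/93) = √0.002165710 = 0.0465.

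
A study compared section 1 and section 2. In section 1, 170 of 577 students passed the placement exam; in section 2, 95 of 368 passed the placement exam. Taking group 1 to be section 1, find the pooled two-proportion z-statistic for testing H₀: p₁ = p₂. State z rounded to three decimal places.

p̂₁ = 170/577 = 0.29463, p̂₂ = 95/368 = 0.25815.
Pooled p̂ = (170+95)/(577+368) = 265/945 = 0.28042.
SE = √[p̂(1−p̂)(1/n₁+1/n₂)] = √[0.28042·0.71958·(1/577+1/368)] ≈ 0.029967.
z = 0.03648/0.029967 = 1.217.

z = 1.217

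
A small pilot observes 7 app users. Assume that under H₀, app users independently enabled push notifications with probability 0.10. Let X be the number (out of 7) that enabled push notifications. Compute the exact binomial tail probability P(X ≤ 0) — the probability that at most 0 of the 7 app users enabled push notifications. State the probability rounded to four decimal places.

P = 0.4783

X is binomial with n = 7 and p = 0.10.
P(X ≤ 0) = C(7,0)·0.10^0·0.90^7.
= 0.478297 = 0.4783.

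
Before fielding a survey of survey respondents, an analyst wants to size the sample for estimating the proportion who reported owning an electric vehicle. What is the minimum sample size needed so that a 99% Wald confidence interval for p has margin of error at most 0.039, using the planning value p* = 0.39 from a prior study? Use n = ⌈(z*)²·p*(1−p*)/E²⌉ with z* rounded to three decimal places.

The 99% critical value is z* = 2.576.
p*(1−p*) = 0.2379.
Required n before rounding: 6.635776 × 0.2379 / 0.039² = 1037.903.
Rounding up, n = 1038.

n = 1038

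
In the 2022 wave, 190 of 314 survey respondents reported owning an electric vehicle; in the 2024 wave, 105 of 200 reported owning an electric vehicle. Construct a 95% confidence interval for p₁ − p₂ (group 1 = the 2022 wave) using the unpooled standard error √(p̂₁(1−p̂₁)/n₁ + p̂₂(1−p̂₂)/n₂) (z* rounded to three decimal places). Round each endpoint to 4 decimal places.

(-0.0077, 0.1679)

p̂₁ = 0.60510, p̂₂ = 0.52500, so the observed difference is 0.08010.
Unpooled SE = √(p̂₁(1−p̂₁)/n₁ + p̂₂(1−p̂₂)/n₂) = √(0.000761003 + 0.001246875) = 0.044809.
z* = 1.960 at the 95% level. Margin of error = 0.08783.
Interval: 0.08010 ± 0.08783 → (-0.0077, 0.1679).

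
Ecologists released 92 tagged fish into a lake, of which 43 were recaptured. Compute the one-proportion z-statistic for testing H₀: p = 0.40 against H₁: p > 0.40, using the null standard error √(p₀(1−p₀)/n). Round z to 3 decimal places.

Sample proportion p̂ = 43/92 = 0.46739.
Null standard error: √(0.40·0.60/92) = √0.002608696 = 0.051075.
Test statistic: z = 0.06739/0.051075 = 1.319.

z = 1.319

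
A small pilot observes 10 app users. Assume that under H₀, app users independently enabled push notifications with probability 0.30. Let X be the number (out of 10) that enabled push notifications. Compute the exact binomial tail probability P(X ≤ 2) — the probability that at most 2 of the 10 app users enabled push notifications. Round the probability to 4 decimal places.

X is binomial with n = 10 and p = 0.30.
P(X ≤ 2) = C(10,0)·0.30^0·0.70^10 + C(10,1)·0.30^1·0.70^9 + C(10,2)·0.30^2·0.70^8.
= 0.028248 + 0.121061 + 0.233474 = 0.3828.

P = 0.3828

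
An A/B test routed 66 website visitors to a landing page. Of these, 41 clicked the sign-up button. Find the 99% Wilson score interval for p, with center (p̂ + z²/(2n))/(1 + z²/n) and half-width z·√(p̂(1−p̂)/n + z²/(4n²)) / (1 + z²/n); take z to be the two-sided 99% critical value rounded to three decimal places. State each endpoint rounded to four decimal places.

(0.4631, 0.7572)

p̂ = 41/66 = 0.62121; z = 2.576, so z² = 6.635776.
1 + z²/n = 1.100542.
Adjusted center: (0.62121 + z²/(2n))/1.100542 = 0.61014.
Radicand: p̂(1−p̂)/n + z²/(4n²) = 0.003565267 + 0.000380841 = 0.003946108.
Half-width = z·√(radicand)/denom = 2.576·0.062818/1.100542 = 0.14704.
CI: 0.61014 ± 0.14704 = (0.4631, 0.7572).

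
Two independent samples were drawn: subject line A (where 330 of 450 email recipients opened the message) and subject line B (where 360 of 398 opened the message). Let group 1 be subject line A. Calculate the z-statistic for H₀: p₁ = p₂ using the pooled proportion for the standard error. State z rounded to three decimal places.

Sample proportions: p̂₁ = 330/450 = 0.73333 and p̂₂ = 360/398 = 0.90452.
Pooled p̂ = (330+360)/(450+398) = 690/848 = 0.81368.
SE = √[p̂(1−p̂)(1/n₁+1/n₂)] = √[0.81368·0.18632·(1/450+1/398)] ≈ 0.026792.
z = (p̂₁ − p̂₂)/SE = (0.73333 − 0.90452)/0.026792 = -0.17119/0.026792 = -6.390.

z = -6.390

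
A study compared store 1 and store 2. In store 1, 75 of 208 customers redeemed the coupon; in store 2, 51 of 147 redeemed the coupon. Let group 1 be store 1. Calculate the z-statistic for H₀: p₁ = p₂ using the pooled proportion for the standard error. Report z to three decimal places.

z = 0.265

Sample proportions: p̂₁ = 75/208 = 0.36058 and p̂₂ = 51/147 = 0.34694.
Pooled p̂ = (75+51)/(208+147) = 126/355 = 0.35493.
SE = √[p̂(1−p̂)(1/n₁+1/n₂)] = √[0.35493·0.64507·(1/208+1/147)] ≈ 0.051558.
z = (p̂₁ − p̂₂)/SE = (0.36058 − 0.34694)/0.051558 = 0.01364/0.051558 = 0.265.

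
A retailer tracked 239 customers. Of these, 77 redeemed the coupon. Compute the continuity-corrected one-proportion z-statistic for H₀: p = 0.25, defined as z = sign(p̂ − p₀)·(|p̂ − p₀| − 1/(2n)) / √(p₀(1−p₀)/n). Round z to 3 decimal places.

z = 2.502

Sample proportion p̂ = 77/239 = 0.32218. p̂ − p₀ = 0.072176.
1/(2n) = 0.002092.
Corrected numerator: |0.072176| − 0.002092 = 0.070084.
Under H₀, SE = √(p₀(1−p₀)/n) = √(0.25·0.75/239) = √0.000784519 = 0.028009.
z = (+)0.070084/0.028009 = 2.502.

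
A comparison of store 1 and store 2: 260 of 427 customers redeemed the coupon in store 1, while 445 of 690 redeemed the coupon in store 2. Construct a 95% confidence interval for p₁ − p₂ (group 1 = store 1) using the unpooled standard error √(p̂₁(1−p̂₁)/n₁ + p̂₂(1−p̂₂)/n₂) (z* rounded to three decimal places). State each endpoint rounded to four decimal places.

p̂₁ = 0.60890, p̂₂ = 0.64493, so the observed difference is -0.03603.
Unpooled SE = √(p̂₁(1−p̂₁)/n₁ + p̂₂(1−p̂₂)/n₂) = √(0.000557707 + 0.000331878) = 0.029826.
For 95% confidence, z* = 1.960. Margin of error = 0.05846.
Interval: -0.03603 ± 0.05846 → (-0.0945, 0.0224).

(-0.0945, 0.0224)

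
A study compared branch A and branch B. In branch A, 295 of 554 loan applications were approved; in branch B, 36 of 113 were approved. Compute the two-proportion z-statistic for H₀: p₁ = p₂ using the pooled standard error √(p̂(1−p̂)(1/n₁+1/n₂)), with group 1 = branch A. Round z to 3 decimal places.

z = 4.145

p̂₁ = 295/554 = 0.53249, p̂₂ = 36/113 = 0.31858.
Pooling: p̂ = 331/667 = 0.49625.
Pooled SE = √[0.2499860·0.01065461] ≈ 0.051609.
z = (p̂₁ − p̂₂)/SE = (0.53249 − 0.31858)/0.051609 = 0.21391/0.051609 = 4.145.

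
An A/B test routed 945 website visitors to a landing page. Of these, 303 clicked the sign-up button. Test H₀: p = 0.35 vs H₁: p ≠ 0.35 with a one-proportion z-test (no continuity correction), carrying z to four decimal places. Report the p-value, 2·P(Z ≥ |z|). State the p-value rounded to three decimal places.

p-value = 0.058

p̂ = 303/945 = 0.32063.
Under H₀, SE = √(p₀(1−p₀)/n) = √(0.35·0.65/945) = √0.000240741 = 0.015516.
Test statistic (full precision, shown to 4 dp): z = (303/945 − 0.35)/SE₀ ≈ -1.8926.
From the standard normal, 2·P(Z ≥ |z|) = 0.058.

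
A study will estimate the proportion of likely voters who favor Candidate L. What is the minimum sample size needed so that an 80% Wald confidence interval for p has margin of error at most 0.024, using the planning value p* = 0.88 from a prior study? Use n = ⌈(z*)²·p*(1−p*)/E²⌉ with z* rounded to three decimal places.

For 80% confidence, z* = 1.282.
p*(1−p*) = 0.1056.
(z*)²·p*(1−p*)/E² = 1.643524·0.1056/0.000576 = 301.313.
Rounding up, n = 302.

n = 302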